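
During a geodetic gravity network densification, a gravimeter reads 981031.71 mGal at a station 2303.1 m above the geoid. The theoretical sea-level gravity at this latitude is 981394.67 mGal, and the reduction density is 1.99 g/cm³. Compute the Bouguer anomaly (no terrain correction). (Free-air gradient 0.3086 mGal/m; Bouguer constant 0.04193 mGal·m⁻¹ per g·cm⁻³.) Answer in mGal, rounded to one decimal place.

Free-air correction = 0.3086 × 2303.1 = 710.74 mGal
Free-air anomaly = 981031.71 − 981394.67 + (710.74) = 347.78 mGal
Bouguer slab correction = 0.04193 × 1.99 × 2303.1 = 192.17 mGal
Simple Bouguer anomaly = 347.78 − (192.17) = 155.61 mGal

155.6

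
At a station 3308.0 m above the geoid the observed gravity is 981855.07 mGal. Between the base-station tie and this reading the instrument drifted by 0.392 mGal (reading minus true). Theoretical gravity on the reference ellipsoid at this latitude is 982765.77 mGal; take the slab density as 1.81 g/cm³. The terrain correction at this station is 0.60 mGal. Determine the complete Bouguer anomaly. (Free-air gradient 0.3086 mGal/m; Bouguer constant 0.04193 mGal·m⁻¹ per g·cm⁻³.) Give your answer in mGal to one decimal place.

Drift-corrected reading = 981855.07 − (0.392) = 981854.678 mGal
Free-air correction = 0.3086 × 3308.0 = 1020.85 mGal
Free-air anomaly = 981854.678 − 982765.77 + (1020.85) = 109.758 mGal
Bouguer slab correction = 0.04193 × 1.81 × 3308.0 = 251.06 mGal
Simple Bouguer anomaly = 109.758 − (251.06) = -141.302 mGal
Complete Bouguer anomaly = -141.302 + 0.60 = -140.702 mGal

-140.7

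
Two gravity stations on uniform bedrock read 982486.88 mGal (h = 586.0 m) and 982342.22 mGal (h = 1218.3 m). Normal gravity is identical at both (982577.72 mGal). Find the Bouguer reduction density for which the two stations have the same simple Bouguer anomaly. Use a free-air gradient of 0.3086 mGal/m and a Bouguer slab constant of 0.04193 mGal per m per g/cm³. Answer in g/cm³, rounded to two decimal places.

Δg_obs = 982342.22 − 982486.88 = -144.66 mGal over Δh = 1218.3 − 586.0 = 632.3 m
Equal Bouguer anomalies ⇒ Δg_obs + (0.3086 − 0.04193ρ)·Δh = 0
0.3086 − 0.04193ρ = −Δg_obs/Δh = 0.22878
ρ = (0.3086 − 0.22878) / 0.04193 = 1.90 g/cm³

1.90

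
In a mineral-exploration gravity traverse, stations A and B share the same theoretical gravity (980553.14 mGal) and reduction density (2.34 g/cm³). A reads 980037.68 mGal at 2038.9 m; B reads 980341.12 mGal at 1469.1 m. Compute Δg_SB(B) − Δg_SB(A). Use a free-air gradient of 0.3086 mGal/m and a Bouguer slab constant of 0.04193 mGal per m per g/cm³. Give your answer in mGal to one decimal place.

183.5

Δg_SB(A) = 980037.68 − 980553.14 + 0.3086×2038.9 − 0.04193×2.34×2038.9 = -86.30 mGal
Δg_SB(B) = 980341.12 − 980553.14 + 0.3086×1469.1 − 0.04193×2.34×1469.1 = 97.20 mGal
Difference = 97.20 − (-86.30) = 183.50 mGal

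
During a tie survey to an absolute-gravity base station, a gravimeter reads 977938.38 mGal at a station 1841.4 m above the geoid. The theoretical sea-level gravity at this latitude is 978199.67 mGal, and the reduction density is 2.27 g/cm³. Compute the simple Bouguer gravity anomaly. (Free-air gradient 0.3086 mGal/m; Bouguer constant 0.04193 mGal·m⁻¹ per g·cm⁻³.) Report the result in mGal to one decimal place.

Free-air correction = 0.3086 × 1841.4 = 568.26 mGal
Free-air anomaly = 977938.38 − 978199.67 + (568.26) = 306.97 mGal
Bouguer slab correction = 0.04193 × 2.27 × 1841.4 = 175.27 mGal
Simple Bouguer anomaly = 306.97 − (175.27) = 131.70 mGal

131.7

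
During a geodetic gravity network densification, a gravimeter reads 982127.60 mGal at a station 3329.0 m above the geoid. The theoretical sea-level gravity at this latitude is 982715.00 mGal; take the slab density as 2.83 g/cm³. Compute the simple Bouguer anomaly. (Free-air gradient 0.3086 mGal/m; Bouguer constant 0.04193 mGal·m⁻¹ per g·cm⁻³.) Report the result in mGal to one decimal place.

Free-air correction = 0.3086 × 3329.0 = 1027.33 mGal
Free-air anomaly = 982127.60 − 982715.00 + (1027.33) = 439.93 mGal
Bouguer slab correction = 0.04193 × 2.83 × 3329.0 = 395.03 mGal
Simple Bouguer anomaly = 439.93 − (395.03) = 44.90 mGal

44.9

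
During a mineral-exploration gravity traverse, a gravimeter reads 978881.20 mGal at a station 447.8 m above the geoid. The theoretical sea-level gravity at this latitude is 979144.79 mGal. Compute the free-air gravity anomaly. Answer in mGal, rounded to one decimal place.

-125.4

Free-air correction = 0.3086 × 447.8 = 138.19 mGal
Free-air anomaly = 978881.20 − 979144.79 + (138.19) = -125.40 mGal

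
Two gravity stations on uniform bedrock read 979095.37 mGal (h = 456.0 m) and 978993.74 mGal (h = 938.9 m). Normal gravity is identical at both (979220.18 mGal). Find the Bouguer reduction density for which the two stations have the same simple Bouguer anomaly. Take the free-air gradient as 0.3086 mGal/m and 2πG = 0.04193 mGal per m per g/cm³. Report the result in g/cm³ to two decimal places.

Δg_obs = 978993.74 − 979095.37 = -101.63 mGal over Δh = 938.9 − 456.0 = 482.9 m
Equal Bouguer anomalies ⇒ Δg_obs + (0.3086 − 0.04193ρ)·Δh = 0
0.3086 − 0.04193ρ = −Δg_obs/Δh = 0.21046
ρ = (0.3086 − 0.21046) / 0.04193 = 2.34 g/cm³

2.34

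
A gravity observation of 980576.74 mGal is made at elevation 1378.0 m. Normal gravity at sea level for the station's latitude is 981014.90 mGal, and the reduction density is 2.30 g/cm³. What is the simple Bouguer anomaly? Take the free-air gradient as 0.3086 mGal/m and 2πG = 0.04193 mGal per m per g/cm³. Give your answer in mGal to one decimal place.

Free-air correction = 0.3086 × 1378.0 = 425.25 mGal
Free-air anomaly = 980576.74 − 981014.90 + (425.25) = -12.91 mGal
Bouguer slab correction = 0.04193 × 2.30 × 1378.0 = 132.89 mGal
Simple Bouguer anomaly = -12.91 − (132.89) = -145.80 mGal

-145.8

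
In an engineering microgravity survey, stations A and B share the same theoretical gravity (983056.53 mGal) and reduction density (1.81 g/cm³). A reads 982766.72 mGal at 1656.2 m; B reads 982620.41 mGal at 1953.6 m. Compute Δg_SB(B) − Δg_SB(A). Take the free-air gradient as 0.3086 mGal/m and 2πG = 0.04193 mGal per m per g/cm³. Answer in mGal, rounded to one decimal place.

-77.1

Δg_SB(A) = 982766.72 − 983056.53 + 0.3086×1656.2 − 0.04193×1.81×1656.2 = 95.60 mGal
Δg_SB(B) = 982620.41 − 983056.53 + 0.3086×1953.6 − 0.04193×1.81×1953.6 = 18.50 mGal
Difference = 18.50 − (95.60) = -77.10 mGal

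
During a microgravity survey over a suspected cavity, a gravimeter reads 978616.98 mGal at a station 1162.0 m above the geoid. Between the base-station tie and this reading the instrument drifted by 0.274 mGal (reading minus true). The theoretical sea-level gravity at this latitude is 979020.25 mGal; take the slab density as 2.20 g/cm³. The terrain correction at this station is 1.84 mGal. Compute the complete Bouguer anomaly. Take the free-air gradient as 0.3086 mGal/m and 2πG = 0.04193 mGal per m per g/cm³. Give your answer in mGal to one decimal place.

Drift-corrected reading = 978616.98 − (0.274) = 978616.706 mGal
Free-air correction = 0.3086 × 1162.0 = 358.59 mGal
Free-air anomaly = 978616.706 − 979020.25 + (358.59) = -44.954 mGal
Bouguer slab correction = 0.04193 × 2.20 × 1162.0 = 107.19 mGal
Simple Bouguer anomaly = -44.954 − (107.19) = -152.144 mGal
Complete Bouguer anomaly = -152.144 + 1.84 = -150.304 mGal

-150.3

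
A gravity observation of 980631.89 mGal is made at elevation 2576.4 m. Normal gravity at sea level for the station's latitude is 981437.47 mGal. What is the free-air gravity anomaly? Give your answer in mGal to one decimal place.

-10.5

Free-air correction = 0.3086 × 2576.4 = 795.08 mGal
Free-air anomaly = 980631.89 − 981437.47 + (795.08) = -10.50 mGal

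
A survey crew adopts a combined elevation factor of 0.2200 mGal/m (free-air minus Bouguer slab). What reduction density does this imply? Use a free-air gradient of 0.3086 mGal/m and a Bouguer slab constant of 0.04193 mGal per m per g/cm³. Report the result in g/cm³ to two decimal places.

0.2200 = 0.3086 − 0.04193 × ρ
ρ = (0.3086 − 0.2200) / 0.04193 = 2.11 g/cm³

2.11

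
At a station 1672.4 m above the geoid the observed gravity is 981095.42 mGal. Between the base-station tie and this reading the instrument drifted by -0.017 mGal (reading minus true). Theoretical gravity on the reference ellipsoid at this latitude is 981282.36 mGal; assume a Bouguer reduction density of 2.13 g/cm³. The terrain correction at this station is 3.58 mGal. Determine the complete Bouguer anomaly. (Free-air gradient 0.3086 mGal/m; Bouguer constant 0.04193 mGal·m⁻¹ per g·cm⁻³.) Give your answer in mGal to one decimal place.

Drift-corrected reading = 981095.42 − (-0.017) = 981095.437 mGal
Free-air correction = 0.3086 × 1672.4 = 516.10 mGal
Free-air anomaly = 981095.437 − 981282.36 + (516.10) = 329.177 mGal
Bouguer slab correction = 0.04193 × 2.13 × 1672.4 = 149.36 mGal
Simple Bouguer anomaly = 329.177 − (149.36) = 179.817 mGal
Complete Bouguer anomaly = 179.817 + 3.58 = 183.397 mGal

183.4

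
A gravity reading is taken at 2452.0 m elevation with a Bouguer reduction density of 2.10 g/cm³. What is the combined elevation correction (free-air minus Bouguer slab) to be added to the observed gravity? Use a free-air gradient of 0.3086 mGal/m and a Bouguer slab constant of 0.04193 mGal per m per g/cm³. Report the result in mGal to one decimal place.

540.8

Combined gradient = 0.3086 − 0.04193 × 2.10 = 0.2205470 mGal/m
Combined elevation correction = 0.2205470 × 2452.0 = 540.8 mGal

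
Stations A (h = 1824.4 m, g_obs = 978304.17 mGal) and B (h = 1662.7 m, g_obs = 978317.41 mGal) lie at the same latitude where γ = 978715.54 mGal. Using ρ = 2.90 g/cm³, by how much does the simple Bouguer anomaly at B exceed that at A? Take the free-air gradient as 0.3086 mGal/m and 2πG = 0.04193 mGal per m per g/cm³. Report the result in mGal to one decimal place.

-17.0

Δg_SB(A) = 978304.17 − 978715.54 + 0.3086×1824.4 − 0.04193×2.90×1824.4 = -70.20 mGal
Δg_SB(B) = 978317.41 − 978715.54 + 0.3086×1662.7 − 0.04193×2.90×1662.7 = -87.20 mGal
Difference = -87.20 − (-70.20) = -17.00 mGal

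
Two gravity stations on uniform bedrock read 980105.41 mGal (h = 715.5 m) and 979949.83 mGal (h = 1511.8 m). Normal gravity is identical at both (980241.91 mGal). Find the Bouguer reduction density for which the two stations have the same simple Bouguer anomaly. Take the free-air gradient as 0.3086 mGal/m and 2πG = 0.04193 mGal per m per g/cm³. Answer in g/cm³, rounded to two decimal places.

Δg_obs = 979949.83 − 980105.41 = -155.58 mGal over Δh = 1511.8 − 715.5 = 796.3 m
Equal Bouguer anomalies ⇒ Δg_obs + (0.3086 − 0.04193ρ)·Δh = 0
0.3086 − 0.04193ρ = −Δg_obs/Δh = 0.19538
ρ = (0.3086 − 0.19538) / 0.04193 = 2.70 g/cm³

2.70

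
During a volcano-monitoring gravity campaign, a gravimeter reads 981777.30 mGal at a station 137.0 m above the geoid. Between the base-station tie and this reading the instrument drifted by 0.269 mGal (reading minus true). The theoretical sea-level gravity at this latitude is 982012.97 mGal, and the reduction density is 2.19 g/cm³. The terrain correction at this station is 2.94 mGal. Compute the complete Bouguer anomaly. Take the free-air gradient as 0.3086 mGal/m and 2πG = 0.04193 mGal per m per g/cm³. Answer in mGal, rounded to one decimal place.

Drift-corrected reading = 981777.30 − (0.269) = 981777.031 mGal
Free-air correction = 0.3086 × 137.0 = 42.28 mGal
Free-air anomaly = 981777.031 − 982012.97 + (42.28) = -193.659 mGal
Bouguer slab correction = 0.04193 × 2.19 × 137.0 = 12.58 mGal
Simple Bouguer anomaly = -193.659 − (12.58) = -206.239 mGal
Complete Bouguer anomaly = -206.239 + 2.94 = -203.299 mGal

-203.3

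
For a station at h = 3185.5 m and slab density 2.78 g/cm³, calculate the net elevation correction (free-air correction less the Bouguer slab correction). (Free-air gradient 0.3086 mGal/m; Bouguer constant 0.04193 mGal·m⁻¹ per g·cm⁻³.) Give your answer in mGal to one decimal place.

611.7

Combined gradient = 0.3086 − 0.04193 × 2.78 = 0.1920346 mGal/m
Combined elevation correction = 0.1920346 × 3185.5 = 611.7 mGal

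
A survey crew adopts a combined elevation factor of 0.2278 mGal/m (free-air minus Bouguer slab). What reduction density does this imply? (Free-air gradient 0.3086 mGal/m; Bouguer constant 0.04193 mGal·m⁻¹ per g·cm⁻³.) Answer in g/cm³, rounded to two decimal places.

0.2278 = 0.3086 − 0.04193 × ρ
ρ = (0.3086 − 0.2278) / 0.04193 = 1.93 g/cm³

1.93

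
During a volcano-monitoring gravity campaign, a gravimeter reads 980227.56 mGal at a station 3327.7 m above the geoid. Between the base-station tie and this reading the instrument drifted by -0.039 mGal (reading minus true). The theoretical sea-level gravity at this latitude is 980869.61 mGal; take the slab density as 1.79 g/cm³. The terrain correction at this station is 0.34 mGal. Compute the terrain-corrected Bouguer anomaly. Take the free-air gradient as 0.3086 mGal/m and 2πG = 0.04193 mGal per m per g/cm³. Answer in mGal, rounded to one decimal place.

135.5

Drift-corrected reading = 980227.56 − (-0.039) = 980227.599 mGal
Free-air correction = 0.3086 × 3327.7 = 1026.93 mGal
Free-air anomaly = 980227.599 − 980869.61 + (1026.93) = 384.919 mGal
Bouguer slab correction = 0.04193 × 1.79 × 3327.7 = 249.76 mGal
Simple Bouguer anomaly = 384.919 − (249.76) = 135.159 mGal
Complete Bouguer anomaly = 135.159 + 0.34 = 135.499 mGal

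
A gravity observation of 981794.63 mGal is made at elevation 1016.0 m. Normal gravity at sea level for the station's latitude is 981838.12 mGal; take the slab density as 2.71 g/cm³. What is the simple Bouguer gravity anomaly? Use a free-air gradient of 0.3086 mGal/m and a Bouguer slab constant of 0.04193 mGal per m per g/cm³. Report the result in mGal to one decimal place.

Free-air correction = 0.3086 × 1016.0 = 313.54 mGal
Free-air anomaly = 981794.63 − 981838.12 + (313.54) = 270.05 mGal
Bouguer slab correction = 0.04193 × 2.71 × 1016.0 = 115.45 mGal
Simple Bouguer anomaly = 270.05 − (115.45) = 154.60 mGal

154.6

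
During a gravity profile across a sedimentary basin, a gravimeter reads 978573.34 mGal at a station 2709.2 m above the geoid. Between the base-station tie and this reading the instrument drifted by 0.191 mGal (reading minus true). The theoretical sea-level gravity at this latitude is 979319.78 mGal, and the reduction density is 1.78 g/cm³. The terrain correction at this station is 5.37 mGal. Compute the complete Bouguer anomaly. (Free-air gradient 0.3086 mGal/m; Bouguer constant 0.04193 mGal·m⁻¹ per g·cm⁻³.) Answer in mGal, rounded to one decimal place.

Drift-corrected reading = 978573.34 − (0.191) = 978573.149 mGal
Free-air correction = 0.3086 × 2709.2 = 836.06 mGal
Free-air anomaly = 978573.149 − 979319.78 + (836.06) = 89.429 mGal
Bouguer slab correction = 0.04193 × 1.78 × 2709.2 = 202.20 mGal
Simple Bouguer anomaly = 89.429 − (202.20) = -112.771 mGal
Complete Bouguer anomaly = -112.771 + 5.37 = -107.401 mGal

-107.4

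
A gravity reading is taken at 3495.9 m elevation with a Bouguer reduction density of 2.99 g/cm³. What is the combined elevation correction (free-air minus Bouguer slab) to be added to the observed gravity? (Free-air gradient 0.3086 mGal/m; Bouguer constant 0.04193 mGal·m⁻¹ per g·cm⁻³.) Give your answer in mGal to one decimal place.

640.6

Combined gradient = 0.3086 − 0.04193 × 2.99 = 0.1832293 mGal/m
Combined elevation correction = 0.1832293 × 3495.9 = 640.6 mGal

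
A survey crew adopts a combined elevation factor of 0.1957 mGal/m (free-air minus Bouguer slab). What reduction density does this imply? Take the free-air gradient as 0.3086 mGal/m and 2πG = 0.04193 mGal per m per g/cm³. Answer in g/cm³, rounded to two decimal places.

0.1957 = 0.3086 − 0.04193 × ρ
ρ = (0.3086 − 0.1957) / 0.04193 = 2.69 g/cm³

2.69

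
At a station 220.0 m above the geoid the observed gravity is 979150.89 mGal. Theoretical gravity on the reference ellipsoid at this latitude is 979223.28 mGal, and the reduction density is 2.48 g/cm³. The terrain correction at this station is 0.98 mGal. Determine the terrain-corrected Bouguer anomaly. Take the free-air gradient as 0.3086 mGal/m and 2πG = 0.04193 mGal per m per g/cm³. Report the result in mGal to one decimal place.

-26.4

Free-air correction = 0.3086 × 220.0 = 67.89 mGal
Free-air anomaly = 979150.89 − 979223.28 + (67.89) = -4.50 mGal
Bouguer slab correction = 0.04193 × 2.48 × 220.0 = 22.88 mGal
Simple Bouguer anomaly = -4.50 − (22.88) = -27.38 mGal
Complete Bouguer anomaly = -27.38 + 0.98 = -26.40 mGal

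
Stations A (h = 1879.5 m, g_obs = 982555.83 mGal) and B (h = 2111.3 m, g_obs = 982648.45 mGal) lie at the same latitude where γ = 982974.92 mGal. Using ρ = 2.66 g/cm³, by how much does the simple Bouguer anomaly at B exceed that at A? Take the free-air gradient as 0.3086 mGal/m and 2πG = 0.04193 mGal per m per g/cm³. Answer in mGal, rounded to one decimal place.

Δg_SB(A) = 982555.83 − 982974.92 + 0.3086×1879.5 − 0.04193×2.66×1879.5 = -48.70 mGal
Δg_SB(B) = 982648.45 − 982974.92 + 0.3086×2111.3 − 0.04193×2.66×2111.3 = 89.60 mGal
Difference = 89.60 − (-48.70) = 138.30 mGal

138.3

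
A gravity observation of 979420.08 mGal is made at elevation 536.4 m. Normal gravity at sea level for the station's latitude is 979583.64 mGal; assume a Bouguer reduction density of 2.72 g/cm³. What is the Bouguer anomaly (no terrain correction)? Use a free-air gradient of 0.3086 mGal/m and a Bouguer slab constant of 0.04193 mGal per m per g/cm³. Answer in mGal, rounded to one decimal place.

Free-air correction = 0.3086 × 536.4 = 165.53 mGal
Free-air anomaly = 979420.08 − 979583.64 + (165.53) = 1.97 mGal
Bouguer slab correction = 0.04193 × 2.72 × 536.4 = 61.18 mGal
Simple Bouguer anomaly = 1.97 − (61.18) = -59.21 mGal

-59.2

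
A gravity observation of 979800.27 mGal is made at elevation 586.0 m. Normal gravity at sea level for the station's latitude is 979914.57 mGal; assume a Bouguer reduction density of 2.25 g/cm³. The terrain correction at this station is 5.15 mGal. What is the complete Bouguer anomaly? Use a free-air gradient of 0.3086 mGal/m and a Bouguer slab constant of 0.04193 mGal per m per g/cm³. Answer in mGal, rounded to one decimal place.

16.4

Free-air correction = 0.3086 × 586.0 = 180.84 mGal
Free-air anomaly = 979800.27 − 979914.57 + (180.84) = 66.54 mGal
Bouguer slab correction = 0.04193 × 2.25 × 586.0 = 55.28 mGal
Simple Bouguer anomaly = 66.54 − (55.28) = 11.26 mGal
Complete Bouguer anomaly = 11.26 + 5.15 = 16.41 mGal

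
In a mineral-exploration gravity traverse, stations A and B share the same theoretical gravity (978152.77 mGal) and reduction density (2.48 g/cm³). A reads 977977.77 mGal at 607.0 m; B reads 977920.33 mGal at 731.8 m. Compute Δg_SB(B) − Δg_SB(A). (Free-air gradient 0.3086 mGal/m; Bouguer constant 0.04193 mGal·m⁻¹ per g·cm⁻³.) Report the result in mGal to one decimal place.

-31.9

Δg_SB(A) = 977977.77 − 978152.77 + 0.3086×607.0 − 0.04193×2.48×607.0 = -50.80 mGal
Δg_SB(B) = 977920.33 − 978152.77 + 0.3086×731.8 − 0.04193×2.48×731.8 = -82.70 mGal
Difference = -82.70 − (-50.80) = -31.90 mGal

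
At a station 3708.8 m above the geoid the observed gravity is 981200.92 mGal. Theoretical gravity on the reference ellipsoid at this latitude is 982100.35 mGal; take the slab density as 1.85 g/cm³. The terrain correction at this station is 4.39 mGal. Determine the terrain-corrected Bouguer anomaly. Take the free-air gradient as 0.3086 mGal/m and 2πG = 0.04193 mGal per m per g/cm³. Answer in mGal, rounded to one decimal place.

-38.2

Free-air correction = 0.3086 × 3708.8 = 1144.54 mGal
Free-air anomaly = 981200.92 − 982100.35 + (1144.54) = 245.11 mGal
Bouguer slab correction = 0.04193 × 1.85 × 3708.8 = 287.69 mGal
Simple Bouguer anomaly = 245.11 − (287.69) = -42.58 mGal
Complete Bouguer anomaly = -42.58 + 4.39 = -38.19 mGal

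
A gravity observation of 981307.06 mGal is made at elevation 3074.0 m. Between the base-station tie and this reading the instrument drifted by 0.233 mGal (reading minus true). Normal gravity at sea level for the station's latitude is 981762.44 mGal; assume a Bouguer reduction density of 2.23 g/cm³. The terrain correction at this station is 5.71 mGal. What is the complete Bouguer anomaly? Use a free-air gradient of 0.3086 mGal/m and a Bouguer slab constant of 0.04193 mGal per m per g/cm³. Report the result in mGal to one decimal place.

Drift-corrected reading = 981307.06 − (0.233) = 981306.827 mGal
Free-air correction = 0.3086 × 3074.0 = 948.64 mGal
Free-air anomaly = 981306.827 − 981762.44 + (948.64) = 493.027 mGal
Bouguer slab correction = 0.04193 × 2.23 × 3074.0 = 287.43 mGal
Simple Bouguer anomaly = 493.027 − (287.43) = 205.597 mGal
Complete Bouguer anomaly = 205.597 + 5.71 = 211.307 mGal

211.3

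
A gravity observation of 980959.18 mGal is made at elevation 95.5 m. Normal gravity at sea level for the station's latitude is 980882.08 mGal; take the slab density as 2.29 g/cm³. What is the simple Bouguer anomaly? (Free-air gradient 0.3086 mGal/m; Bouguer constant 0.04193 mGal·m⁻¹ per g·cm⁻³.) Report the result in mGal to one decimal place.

97.4

Free-air correction = 0.3086 × 95.5 = 29.47 mGal
Free-air anomaly = 980959.18 − 980882.08 + (29.47) = 106.57 mGal
Bouguer slab correction = 0.04193 × 2.29 × 95.5 = 9.17 mGal
Simple Bouguer anomaly = 106.57 − (9.17) = 97.40 mGal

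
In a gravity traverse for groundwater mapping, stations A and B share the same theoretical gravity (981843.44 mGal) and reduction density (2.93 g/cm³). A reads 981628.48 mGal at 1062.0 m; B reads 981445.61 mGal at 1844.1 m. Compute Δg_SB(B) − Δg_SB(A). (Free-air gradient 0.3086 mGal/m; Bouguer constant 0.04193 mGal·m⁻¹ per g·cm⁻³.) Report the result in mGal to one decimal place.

Δg_SB(A) = 981628.48 − 981843.44 + 0.3086×1062.0 − 0.04193×2.93×1062.0 = -17.70 mGal
Δg_SB(B) = 981445.61 − 981843.44 + 0.3086×1844.1 − 0.04193×2.93×1844.1 = -55.30 mGal
Difference = -55.30 − (-17.70) = -37.60 mGal

-37.6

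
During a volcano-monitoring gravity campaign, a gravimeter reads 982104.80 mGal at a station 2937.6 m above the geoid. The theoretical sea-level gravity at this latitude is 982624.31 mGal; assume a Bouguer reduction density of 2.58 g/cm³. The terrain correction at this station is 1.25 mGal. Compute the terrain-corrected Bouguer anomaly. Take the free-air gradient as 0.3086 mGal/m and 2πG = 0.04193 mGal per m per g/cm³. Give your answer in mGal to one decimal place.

Free-air correction = 0.3086 × 2937.6 = 906.54 mGal
Free-air anomaly = 982104.80 − 982624.31 + (906.54) = 387.03 mGal
Bouguer slab correction = 0.04193 × 2.58 × 2937.6 = 317.79 mGal
Simple Bouguer anomaly = 387.03 − (317.79) = 69.24 mGal
Complete Bouguer anomaly = 69.24 + 1.25 = 70.49 mGal

70.5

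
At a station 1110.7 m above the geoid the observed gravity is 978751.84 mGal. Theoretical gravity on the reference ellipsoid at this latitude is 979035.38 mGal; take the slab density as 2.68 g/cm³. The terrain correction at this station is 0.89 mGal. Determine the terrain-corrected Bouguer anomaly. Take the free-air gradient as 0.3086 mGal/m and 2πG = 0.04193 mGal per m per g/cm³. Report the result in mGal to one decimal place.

-64.7

Free-air correction = 0.3086 × 1110.7 = 342.76 mGal
Free-air anomaly = 978751.84 − 979035.38 + (342.76) = 59.22 mGal
Bouguer slab correction = 0.04193 × 2.68 × 1110.7 = 124.81 mGal
Simple Bouguer anomaly = 59.22 − (124.81) = -65.59 mGal
Complete Bouguer anomaly = -65.59 + 0.89 = -64.70 mGal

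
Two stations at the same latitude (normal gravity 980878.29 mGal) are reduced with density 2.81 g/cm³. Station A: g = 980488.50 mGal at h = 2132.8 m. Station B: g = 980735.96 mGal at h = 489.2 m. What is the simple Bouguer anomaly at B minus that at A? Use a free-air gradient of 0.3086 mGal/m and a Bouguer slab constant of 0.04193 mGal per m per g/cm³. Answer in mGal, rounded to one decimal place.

Δg_SB(A) = 980488.50 − 980878.29 + 0.3086×2132.8 − 0.04193×2.81×2132.8 = 17.10 mGal
Δg_SB(B) = 980735.96 − 980878.29 + 0.3086×489.2 − 0.04193×2.81×489.2 = -49.00 mGal
Difference = -49.00 − (17.10) = -66.10 mGal

-66.1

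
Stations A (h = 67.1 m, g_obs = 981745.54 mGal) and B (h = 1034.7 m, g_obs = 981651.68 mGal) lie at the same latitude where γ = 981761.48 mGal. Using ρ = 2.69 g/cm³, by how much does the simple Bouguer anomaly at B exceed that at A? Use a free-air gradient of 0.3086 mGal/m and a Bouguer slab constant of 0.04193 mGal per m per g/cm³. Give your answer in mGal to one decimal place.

Δg_SB(A) = 981745.54 − 981761.48 + 0.3086×67.1 − 0.04193×2.69×67.1 = -2.80 mGal
Δg_SB(B) = 981651.68 − 981761.48 + 0.3086×1034.7 − 0.04193×2.69×1034.7 = 92.80 mGal
Difference = 92.80 − (-2.80) = 95.60 mGal

95.6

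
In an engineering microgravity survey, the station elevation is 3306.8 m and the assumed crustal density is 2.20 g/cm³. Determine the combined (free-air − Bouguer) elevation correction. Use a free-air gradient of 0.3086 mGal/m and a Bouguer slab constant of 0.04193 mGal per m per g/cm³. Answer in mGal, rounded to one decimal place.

Combined gradient = 0.3086 − 0.04193 × 2.20 = 0.2163540 mGal/m
Combined elevation correction = 0.2163540 × 3306.8 = 715.4 mGal

715.4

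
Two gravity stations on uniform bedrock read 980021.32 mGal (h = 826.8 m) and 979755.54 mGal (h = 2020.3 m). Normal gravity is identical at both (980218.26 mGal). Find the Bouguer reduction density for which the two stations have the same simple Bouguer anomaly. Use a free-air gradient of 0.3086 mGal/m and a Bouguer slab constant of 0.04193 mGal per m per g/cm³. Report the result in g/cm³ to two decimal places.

Δg_obs = 979755.54 − 980021.32 = -265.78 mGal over Δh = 2020.3 − 826.8 = 1193.5 m
Equal Bouguer anomalies ⇒ Δg_obs + (0.3086 − 0.04193ρ)·Δh = 0
0.3086 − 0.04193ρ = −Δg_obs/Δh = 0.22269
ρ = (0.3086 − 0.22269) / 0.04193 = 2.05 g/cm³

2.05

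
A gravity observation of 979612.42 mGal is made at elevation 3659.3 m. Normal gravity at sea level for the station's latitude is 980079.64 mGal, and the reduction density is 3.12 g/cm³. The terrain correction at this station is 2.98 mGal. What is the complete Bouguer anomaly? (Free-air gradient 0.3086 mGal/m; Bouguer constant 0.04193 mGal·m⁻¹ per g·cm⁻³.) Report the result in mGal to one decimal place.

186.3

Free-air correction = 0.3086 × 3659.3 = 1129.26 mGal
Free-air anomaly = 979612.42 − 980079.64 + (1129.26) = 662.04 mGal
Bouguer slab correction = 0.04193 × 3.12 × 3659.3 = 478.72 mGal
Simple Bouguer anomaly = 662.04 − (478.72) = 183.32 mGal
Complete Bouguer anomaly = 183.32 + 2.98 = 186.30 mGal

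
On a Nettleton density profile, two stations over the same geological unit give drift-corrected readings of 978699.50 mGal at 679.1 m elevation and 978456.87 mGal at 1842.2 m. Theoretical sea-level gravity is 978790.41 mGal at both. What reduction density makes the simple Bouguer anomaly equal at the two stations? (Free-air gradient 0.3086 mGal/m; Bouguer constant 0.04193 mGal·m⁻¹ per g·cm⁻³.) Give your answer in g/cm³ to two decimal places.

Δg_obs = 978456.87 − 978699.50 = -242.63 mGal over Δh = 1842.2 − 679.1 = 1163.1 m
Equal Bouguer anomalies ⇒ Δg_obs + (0.3086 − 0.04193ρ)·Δh = 0
0.3086 − 0.04193ρ = −Δg_obs/Δh = 0.20861
ρ = (0.3086 − 0.20861) / 0.04193 = 2.38 g/cm³

2.38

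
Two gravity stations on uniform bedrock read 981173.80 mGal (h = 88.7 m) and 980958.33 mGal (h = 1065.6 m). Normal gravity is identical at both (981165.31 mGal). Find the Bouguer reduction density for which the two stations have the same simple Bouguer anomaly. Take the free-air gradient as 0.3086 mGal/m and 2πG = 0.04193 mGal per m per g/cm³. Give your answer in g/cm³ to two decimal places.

2.10

Δg_obs = 980958.33 − 981173.80 = -215.47 mGal over Δh = 1065.6 − 88.7 = 976.9 m
Equal Bouguer anomalies ⇒ Δg_obs + (0.3086 − 0.04193ρ)·Δh = 0
0.3086 − 0.04193ρ = −Δg_obs/Δh = 0.22057
ρ = (0.3086 − 0.22057) / 0.04193 = 2.10 g/cm³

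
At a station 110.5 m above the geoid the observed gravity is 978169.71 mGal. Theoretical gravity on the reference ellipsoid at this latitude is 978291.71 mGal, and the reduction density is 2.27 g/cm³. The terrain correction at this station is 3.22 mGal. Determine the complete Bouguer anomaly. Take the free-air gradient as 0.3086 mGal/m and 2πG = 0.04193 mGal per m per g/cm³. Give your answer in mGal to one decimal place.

-95.2

Free-air correction = 0.3086 × 110.5 = 34.10 mGal
Free-air anomaly = 978169.71 − 978291.71 + (34.10) = -87.90 mGal
Bouguer slab correction = 0.04193 × 2.27 × 110.5 = 10.52 mGal
Simple Bouguer anomaly = -87.90 − (10.52) = -98.42 mGal
Complete Bouguer anomaly = -98.42 + 3.22 = -95.20 mGal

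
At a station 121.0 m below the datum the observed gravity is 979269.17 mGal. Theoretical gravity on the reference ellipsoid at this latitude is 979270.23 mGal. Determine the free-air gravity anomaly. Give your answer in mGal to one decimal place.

Free-air correction = 0.3086 × -121.0 = -37.34 mGal
Free-air anomaly = 979269.17 − 979270.23 + (-37.34) = -38.40 mGal

-38.4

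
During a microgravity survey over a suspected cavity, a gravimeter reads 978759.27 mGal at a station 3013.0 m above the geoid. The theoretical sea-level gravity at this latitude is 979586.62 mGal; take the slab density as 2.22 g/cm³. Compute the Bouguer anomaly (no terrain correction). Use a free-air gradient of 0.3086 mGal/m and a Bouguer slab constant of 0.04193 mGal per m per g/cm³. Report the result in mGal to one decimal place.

Free-air correction = 0.3086 × 3013.0 = 929.81 mGal
Free-air anomaly = 978759.27 − 979586.62 + (929.81) = 102.46 mGal
Bouguer slab correction = 0.04193 × 2.22 × 3013.0 = 280.46 mGal
Simple Bouguer anomaly = 102.46 − (280.46) = -178.00 mGal

-178.0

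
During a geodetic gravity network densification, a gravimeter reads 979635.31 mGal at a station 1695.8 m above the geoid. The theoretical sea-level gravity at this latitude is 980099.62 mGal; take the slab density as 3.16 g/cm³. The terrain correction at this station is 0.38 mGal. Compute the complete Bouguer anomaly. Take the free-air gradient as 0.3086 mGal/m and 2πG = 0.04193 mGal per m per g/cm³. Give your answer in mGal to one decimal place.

Free-air correction = 0.3086 × 1695.8 = 523.32 mGal
Free-air anomaly = 979635.31 − 980099.62 + (523.32) = 59.01 mGal
Bouguer slab correction = 0.04193 × 3.16 × 1695.8 = 224.69 mGal
Simple Bouguer anomaly = 59.01 − (224.69) = -165.68 mGal
Complete Bouguer anomaly = -165.68 + 0.38 = -165.30 mGal

-165.3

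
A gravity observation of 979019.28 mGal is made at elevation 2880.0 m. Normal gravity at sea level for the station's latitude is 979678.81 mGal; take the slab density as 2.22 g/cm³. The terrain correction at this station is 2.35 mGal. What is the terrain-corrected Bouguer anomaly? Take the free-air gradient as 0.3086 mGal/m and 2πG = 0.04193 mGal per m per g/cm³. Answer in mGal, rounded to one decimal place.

Free-air correction = 0.3086 × 2880.0 = 888.77 mGal
Free-air anomaly = 979019.28 − 979678.81 + (888.77) = 229.24 mGal
Bouguer slab correction = 0.04193 × 2.22 × 2880.0 = 268.08 mGal
Simple Bouguer anomaly = 229.24 − (268.08) = -38.84 mGal
Complete Bouguer anomaly = -38.84 + 2.35 = -36.49 mGal

-36.5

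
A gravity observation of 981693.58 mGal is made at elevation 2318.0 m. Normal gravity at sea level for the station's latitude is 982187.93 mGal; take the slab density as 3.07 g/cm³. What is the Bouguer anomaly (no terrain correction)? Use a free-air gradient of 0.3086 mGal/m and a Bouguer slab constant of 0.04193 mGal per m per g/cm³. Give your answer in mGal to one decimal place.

Free-air correction = 0.3086 × 2318.0 = 715.33 mGal
Free-air anomaly = 981693.58 − 982187.93 + (715.33) = 220.98 mGal
Bouguer slab correction = 0.04193 × 3.07 × 2318.0 = 298.38 mGal
Simple Bouguer anomaly = 220.98 − (298.38) = -77.40 mGal

-77.4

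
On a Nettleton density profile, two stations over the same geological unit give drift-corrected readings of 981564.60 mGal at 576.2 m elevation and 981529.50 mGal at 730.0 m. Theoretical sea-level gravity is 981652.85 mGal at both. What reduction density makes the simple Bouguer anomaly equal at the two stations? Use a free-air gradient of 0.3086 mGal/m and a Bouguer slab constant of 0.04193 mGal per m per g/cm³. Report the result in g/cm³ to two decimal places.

1.92

Δg_obs = 981529.50 − 981564.60 = -35.10 mGal over Δh = 730.0 − 576.2 = 153.8 m
Equal Bouguer anomalies ⇒ Δg_obs + (0.3086 − 0.04193ρ)·Δh = 0
0.3086 − 0.04193ρ = −Δg_obs/Δh = 0.22822
ρ = (0.3086 − 0.22822) / 0.04193 = 1.92 g/cm³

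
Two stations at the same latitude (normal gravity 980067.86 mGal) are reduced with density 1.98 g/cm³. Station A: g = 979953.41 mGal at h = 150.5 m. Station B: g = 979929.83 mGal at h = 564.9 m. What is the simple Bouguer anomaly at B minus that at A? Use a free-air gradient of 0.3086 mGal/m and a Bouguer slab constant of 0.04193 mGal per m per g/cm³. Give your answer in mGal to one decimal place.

69.9

Δg_SB(A) = 979953.41 − 980067.86 + 0.3086×150.5 − 0.04193×1.98×150.5 = -80.50 mGal
Δg_SB(B) = 979929.83 − 980067.86 + 0.3086×564.9 − 0.04193×1.98×564.9 = -10.60 mGal
Difference = -10.60 − (-80.50) = 69.90 mGal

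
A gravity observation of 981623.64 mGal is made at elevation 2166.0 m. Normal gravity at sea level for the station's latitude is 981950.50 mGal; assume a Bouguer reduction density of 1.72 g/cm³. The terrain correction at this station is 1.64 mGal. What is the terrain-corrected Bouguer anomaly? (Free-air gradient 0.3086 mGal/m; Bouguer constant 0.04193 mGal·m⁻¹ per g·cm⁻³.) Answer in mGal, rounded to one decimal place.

187.0

Free-air correction = 0.3086 × 2166.0 = 668.43 mGal
Free-air anomaly = 981623.64 − 981950.50 + (668.43) = 341.57 mGal
Bouguer slab correction = 0.04193 × 1.72 × 2166.0 = 156.21 mGal
Simple Bouguer anomaly = 341.57 − (156.21) = 185.36 mGal
Complete Bouguer anomaly = 185.36 + 1.64 = 187.00 mGal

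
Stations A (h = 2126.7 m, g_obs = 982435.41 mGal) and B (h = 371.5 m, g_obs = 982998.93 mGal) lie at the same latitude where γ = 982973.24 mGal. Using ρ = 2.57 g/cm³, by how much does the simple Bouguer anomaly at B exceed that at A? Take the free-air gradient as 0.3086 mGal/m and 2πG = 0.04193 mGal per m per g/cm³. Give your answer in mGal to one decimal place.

211.0

Δg_SB(A) = 982435.41 − 982973.24 + 0.3086×2126.7 − 0.04193×2.57×2126.7 = -110.70 mGal
Δg_SB(B) = 982998.93 − 982973.24 + 0.3086×371.5 − 0.04193×2.57×371.5 = 100.30 mGal
Difference = 100.30 − (-110.70) = 211.00 mGal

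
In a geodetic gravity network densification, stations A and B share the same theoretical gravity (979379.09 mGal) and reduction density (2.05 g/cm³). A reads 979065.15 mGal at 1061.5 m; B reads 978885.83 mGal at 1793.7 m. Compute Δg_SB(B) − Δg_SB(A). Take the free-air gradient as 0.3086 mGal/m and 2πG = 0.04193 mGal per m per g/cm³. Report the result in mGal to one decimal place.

Δg_SB(A) = 979065.15 − 979379.09 + 0.3086×1061.5 − 0.04193×2.05×1061.5 = -77.60 mGal
Δg_SB(B) = 978885.83 − 979379.09 + 0.3086×1793.7 − 0.04193×2.05×1793.7 = -93.90 mGal
Difference = -93.90 − (-77.60) = -16.30 mGal

-16.3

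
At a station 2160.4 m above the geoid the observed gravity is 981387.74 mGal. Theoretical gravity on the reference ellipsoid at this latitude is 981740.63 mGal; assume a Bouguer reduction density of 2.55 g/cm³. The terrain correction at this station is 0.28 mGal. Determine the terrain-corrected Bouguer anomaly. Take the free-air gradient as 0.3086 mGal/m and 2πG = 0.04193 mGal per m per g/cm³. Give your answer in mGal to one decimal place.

Free-air correction = 0.3086 × 2160.4 = 666.70 mGal
Free-air anomaly = 981387.74 − 981740.63 + (666.70) = 313.81 mGal
Bouguer slab correction = 0.04193 × 2.55 × 2160.4 = 230.99 mGal
Simple Bouguer anomaly = 313.81 − (230.99) = 82.82 mGal
Complete Bouguer anomaly = 82.82 + 0.28 = 83.10 mGal

83.1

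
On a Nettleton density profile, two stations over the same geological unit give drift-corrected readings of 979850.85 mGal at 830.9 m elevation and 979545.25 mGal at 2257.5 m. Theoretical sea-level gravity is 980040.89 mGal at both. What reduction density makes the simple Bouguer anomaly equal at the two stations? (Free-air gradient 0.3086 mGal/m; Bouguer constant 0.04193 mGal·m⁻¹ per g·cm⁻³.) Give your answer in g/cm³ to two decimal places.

2.25

Δg_obs = 979545.25 − 979850.85 = -305.60 mGal over Δh = 2257.5 − 830.9 = 1426.6 m
Equal Bouguer anomalies ⇒ Δg_obs + (0.3086 − 0.04193ρ)·Δh = 0
0.3086 − 0.04193ρ = −Δg_obs/Δh = 0.21422
ρ = (0.3086 − 0.21422) / 0.04193 = 2.25 g/cm³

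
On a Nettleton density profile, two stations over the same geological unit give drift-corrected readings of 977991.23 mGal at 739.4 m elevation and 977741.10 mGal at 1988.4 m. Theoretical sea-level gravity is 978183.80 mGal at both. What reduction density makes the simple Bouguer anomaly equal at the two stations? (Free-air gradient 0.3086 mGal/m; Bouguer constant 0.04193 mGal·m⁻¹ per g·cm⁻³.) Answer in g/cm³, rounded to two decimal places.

2.58

Δg_obs = 977741.10 − 977991.23 = -250.13 mGal over Δh = 1988.4 − 739.4 = 1249.0 m
Equal Bouguer anomalies ⇒ Δg_obs + (0.3086 − 0.04193ρ)·Δh = 0
0.3086 − 0.04193ρ = −Δg_obs/Δh = 0.20026
ρ = (0.3086 − 0.20026) / 0.04193 = 2.58 g/cm³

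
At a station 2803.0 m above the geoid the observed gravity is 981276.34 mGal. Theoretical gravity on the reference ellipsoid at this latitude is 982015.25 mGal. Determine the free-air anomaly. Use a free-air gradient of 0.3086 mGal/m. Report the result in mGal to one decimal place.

126.1

Free-air correction = 0.3086 × 2803.0 = 865.01 mGal
Free-air anomaly = 981276.34 − 982015.25 + (865.01) = 126.10 mGal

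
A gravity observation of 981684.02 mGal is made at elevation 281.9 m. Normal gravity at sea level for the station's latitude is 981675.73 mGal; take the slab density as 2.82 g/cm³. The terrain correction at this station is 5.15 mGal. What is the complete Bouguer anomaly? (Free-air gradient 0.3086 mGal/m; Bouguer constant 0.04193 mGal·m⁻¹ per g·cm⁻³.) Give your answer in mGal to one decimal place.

Free-air correction = 0.3086 × 281.9 = 86.99 mGal
Free-air anomaly = 981684.02 − 981675.73 + (86.99) = 95.28 mGal
Bouguer slab correction = 0.04193 × 2.82 × 281.9 = 33.33 mGal
Simple Bouguer anomaly = 95.28 − (33.33) = 61.95 mGal
Complete Bouguer anomaly = 61.95 + 5.15 = 67.10 mGal

67.1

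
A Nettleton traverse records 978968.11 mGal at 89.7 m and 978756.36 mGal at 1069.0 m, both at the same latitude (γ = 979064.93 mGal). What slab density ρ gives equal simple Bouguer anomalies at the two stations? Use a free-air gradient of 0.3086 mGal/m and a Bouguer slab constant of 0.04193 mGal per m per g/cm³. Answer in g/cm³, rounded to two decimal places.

Δg_obs = 978756.36 − 978968.11 = -211.75 mGal over Δh = 1069.0 − 89.7 = 979.3 m
Equal Bouguer anomalies ⇒ Δg_obs + (0.3086 − 0.04193ρ)·Δh = 0
0.3086 − 0.04193ρ = −Δg_obs/Δh = 0.21623
ρ = (0.3086 − 0.21623) / 0.04193 = 2.20 g/cm³

2.20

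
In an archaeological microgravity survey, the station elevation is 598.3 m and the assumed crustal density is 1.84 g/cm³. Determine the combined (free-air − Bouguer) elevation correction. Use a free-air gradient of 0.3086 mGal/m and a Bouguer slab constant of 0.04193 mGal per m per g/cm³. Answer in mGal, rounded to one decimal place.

138.5

Combined gradient = 0.3086 − 0.04193 × 1.84 = 0.2314488 mGal/m
Combined elevation correction = 0.2314488 × 598.3 = 138.5 mGal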